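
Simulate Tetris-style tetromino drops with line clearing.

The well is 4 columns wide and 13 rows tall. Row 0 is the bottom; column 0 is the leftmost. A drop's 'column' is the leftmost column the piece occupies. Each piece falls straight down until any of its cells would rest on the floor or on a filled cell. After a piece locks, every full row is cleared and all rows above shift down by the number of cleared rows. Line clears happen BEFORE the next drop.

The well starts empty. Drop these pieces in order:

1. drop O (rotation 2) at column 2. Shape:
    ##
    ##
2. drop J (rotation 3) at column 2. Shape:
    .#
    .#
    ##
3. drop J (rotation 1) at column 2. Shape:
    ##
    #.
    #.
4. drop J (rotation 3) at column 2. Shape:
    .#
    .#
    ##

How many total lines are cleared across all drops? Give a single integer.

Drop 1: O rot2 at col 2 lands with bottom-row=0; cleared 0 line(s) (total 0); column heights now [0 0 2 2], max=2
Drop 2: J rot3 at col 2 lands with bottom-row=2; cleared 0 line(s) (total 0); column heights now [0 0 3 5], max=5
Drop 3: J rot1 at col 2 lands with bottom-row=3; cleared 0 line(s) (total 0); column heights now [0 0 6 6], max=6
Drop 4: J rot3 at col 2 lands with bottom-row=6; cleared 0 line(s) (total 0); column heights now [0 0 7 9], max=9

Answer: 0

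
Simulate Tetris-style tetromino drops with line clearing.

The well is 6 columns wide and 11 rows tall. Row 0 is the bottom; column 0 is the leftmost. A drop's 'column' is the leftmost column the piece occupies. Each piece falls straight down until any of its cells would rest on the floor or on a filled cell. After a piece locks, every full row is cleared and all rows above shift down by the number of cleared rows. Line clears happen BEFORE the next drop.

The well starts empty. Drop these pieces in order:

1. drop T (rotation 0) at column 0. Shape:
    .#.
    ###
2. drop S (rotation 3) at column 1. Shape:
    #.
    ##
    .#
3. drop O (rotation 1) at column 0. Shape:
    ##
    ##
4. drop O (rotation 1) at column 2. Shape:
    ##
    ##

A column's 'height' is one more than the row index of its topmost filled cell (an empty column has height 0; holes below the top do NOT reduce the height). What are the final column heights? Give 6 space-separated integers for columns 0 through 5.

Drop 1: T rot0 at col 0 lands with bottom-row=0; cleared 0 line(s) (total 0); column heights now [1 2 1 0 0 0], max=2
Drop 2: S rot3 at col 1 lands with bottom-row=1; cleared 0 line(s) (total 0); column heights now [1 4 3 0 0 0], max=4
Drop 3: O rot1 at col 0 lands with bottom-row=4; cleared 0 line(s) (total 0); column heights now [6 6 3 0 0 0], max=6
Drop 4: O rot1 at col 2 lands with bottom-row=3; cleared 0 line(s) (total 0); column heights now [6 6 5 5 0 0], max=6

Answer: 6 6 5 5 0 0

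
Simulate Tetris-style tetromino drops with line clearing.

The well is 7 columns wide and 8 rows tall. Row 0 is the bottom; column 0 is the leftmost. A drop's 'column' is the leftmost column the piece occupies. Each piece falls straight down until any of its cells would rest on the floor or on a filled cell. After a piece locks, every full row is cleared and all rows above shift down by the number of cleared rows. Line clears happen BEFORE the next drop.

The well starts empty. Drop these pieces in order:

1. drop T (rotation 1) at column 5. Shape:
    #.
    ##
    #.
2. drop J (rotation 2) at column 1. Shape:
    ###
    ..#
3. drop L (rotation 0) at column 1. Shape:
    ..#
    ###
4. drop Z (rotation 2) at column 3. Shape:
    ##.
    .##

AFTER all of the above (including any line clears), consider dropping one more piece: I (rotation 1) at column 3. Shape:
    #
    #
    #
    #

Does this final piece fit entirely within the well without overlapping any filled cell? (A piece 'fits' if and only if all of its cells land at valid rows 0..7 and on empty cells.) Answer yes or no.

Drop 1: T rot1 at col 5 lands with bottom-row=0; cleared 0 line(s) (total 0); column heights now [0 0 0 0 0 3 2], max=3
Drop 2: J rot2 at col 1 lands with bottom-row=0; cleared 0 line(s) (total 0); column heights now [0 2 2 2 0 3 2], max=3
Drop 3: L rot0 at col 1 lands with bottom-row=2; cleared 0 line(s) (total 0); column heights now [0 3 3 4 0 3 2], max=4
Drop 4: Z rot2 at col 3 lands with bottom-row=3; cleared 0 line(s) (total 0); column heights now [0 3 3 5 5 4 2], max=5
Test piece I rot1 at col 3 (width 1): heights before test = [0 3 3 5 5 4 2]; fits = False

Answer: no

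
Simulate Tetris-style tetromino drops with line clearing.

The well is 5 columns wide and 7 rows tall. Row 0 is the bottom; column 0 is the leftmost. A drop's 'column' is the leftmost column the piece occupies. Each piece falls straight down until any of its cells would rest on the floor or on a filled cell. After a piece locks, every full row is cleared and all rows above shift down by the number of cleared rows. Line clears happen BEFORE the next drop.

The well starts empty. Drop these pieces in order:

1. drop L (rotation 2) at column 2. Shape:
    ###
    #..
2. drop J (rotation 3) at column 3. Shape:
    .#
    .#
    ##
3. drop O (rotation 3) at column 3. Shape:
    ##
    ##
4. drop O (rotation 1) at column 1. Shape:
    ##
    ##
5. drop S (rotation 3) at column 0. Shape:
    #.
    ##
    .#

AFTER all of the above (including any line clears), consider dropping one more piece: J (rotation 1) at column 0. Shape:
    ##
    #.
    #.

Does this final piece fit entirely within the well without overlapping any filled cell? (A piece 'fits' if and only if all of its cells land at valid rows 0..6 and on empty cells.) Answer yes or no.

Answer: no

Derivation:
Drop 1: L rot2 at col 2 lands with bottom-row=0; cleared 0 line(s) (total 0); column heights now [0 0 2 2 2], max=2
Drop 2: J rot3 at col 3 lands with bottom-row=2; cleared 0 line(s) (total 0); column heights now [0 0 2 3 5], max=5
Drop 3: O rot3 at col 3 lands with bottom-row=5; cleared 0 line(s) (total 0); column heights now [0 0 2 7 7], max=7
Drop 4: O rot1 at col 1 lands with bottom-row=2; cleared 0 line(s) (total 0); column heights now [0 4 4 7 7], max=7
Drop 5: S rot3 at col 0 lands with bottom-row=4; cleared 0 line(s) (total 0); column heights now [7 6 4 7 7], max=7
Test piece J rot1 at col 0 (width 2): heights before test = [7 6 4 7 7]; fits = False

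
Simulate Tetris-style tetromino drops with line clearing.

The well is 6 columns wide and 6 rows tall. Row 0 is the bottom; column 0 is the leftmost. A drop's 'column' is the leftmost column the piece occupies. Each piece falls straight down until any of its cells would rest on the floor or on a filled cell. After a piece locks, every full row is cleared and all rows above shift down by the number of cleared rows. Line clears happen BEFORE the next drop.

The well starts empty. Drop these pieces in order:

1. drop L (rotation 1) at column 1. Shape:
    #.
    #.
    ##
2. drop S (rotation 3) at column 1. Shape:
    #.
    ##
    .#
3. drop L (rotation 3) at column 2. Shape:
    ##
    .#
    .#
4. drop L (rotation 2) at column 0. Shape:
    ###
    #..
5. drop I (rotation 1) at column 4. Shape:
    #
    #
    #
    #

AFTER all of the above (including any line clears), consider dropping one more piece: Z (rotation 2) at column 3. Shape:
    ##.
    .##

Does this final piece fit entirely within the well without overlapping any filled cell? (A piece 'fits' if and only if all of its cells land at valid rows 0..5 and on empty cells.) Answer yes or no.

Answer: yes

Derivation:
Drop 1: L rot1 at col 1 lands with bottom-row=0; cleared 0 line(s) (total 0); column heights now [0 3 1 0 0 0], max=3
Drop 2: S rot3 at col 1 lands with bottom-row=2; cleared 0 line(s) (total 0); column heights now [0 5 4 0 0 0], max=5
Drop 3: L rot3 at col 2 lands with bottom-row=2; cleared 0 line(s) (total 0); column heights now [0 5 5 5 0 0], max=5
Drop 4: L rot2 at col 0 lands with bottom-row=4; cleared 0 line(s) (total 0); column heights now [6 6 6 5 0 0], max=6
Drop 5: I rot1 at col 4 lands with bottom-row=0; cleared 0 line(s) (total 0); column heights now [6 6 6 5 4 0], max=6
Test piece Z rot2 at col 3 (width 3): heights before test = [6 6 6 5 4 0]; fits = True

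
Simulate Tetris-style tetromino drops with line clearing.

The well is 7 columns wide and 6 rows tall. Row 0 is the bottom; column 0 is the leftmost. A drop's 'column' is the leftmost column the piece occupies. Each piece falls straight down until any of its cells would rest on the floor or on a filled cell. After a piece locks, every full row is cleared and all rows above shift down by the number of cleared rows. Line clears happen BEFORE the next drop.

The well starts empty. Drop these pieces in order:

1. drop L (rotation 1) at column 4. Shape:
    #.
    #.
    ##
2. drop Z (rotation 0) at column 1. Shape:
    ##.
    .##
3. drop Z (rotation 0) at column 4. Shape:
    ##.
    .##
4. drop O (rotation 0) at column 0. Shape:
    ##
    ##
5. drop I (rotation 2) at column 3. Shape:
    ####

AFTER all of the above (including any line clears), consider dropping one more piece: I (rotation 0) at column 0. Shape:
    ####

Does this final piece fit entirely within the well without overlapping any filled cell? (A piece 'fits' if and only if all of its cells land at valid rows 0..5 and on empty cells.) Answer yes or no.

Answer: yes

Derivation:
Drop 1: L rot1 at col 4 lands with bottom-row=0; cleared 0 line(s) (total 0); column heights now [0 0 0 0 3 1 0], max=3
Drop 2: Z rot0 at col 1 lands with bottom-row=0; cleared 0 line(s) (total 0); column heights now [0 2 2 1 3 1 0], max=3
Drop 3: Z rot0 at col 4 lands with bottom-row=2; cleared 0 line(s) (total 0); column heights now [0 2 2 1 4 4 3], max=4
Drop 4: O rot0 at col 0 lands with bottom-row=2; cleared 0 line(s) (total 0); column heights now [4 4 2 1 4 4 3], max=4
Drop 5: I rot2 at col 3 lands with bottom-row=4; cleared 0 line(s) (total 0); column heights now [4 4 2 5 5 5 5], max=5
Test piece I rot0 at col 0 (width 4): heights before test = [4 4 2 5 5 5 5]; fits = True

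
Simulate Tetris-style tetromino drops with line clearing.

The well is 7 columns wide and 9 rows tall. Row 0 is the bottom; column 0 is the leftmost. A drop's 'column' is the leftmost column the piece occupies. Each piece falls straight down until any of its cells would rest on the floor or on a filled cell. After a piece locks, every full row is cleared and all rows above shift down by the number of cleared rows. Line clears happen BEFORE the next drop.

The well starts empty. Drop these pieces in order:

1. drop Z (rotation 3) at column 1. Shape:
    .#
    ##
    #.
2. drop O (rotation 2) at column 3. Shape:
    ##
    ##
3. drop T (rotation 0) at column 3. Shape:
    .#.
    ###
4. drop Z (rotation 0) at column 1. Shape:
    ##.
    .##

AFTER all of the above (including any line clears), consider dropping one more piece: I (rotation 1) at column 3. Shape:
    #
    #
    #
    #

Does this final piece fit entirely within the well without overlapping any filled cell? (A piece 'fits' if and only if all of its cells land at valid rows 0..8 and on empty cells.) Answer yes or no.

Drop 1: Z rot3 at col 1 lands with bottom-row=0; cleared 0 line(s) (total 0); column heights now [0 2 3 0 0 0 0], max=3
Drop 2: O rot2 at col 3 lands with bottom-row=0; cleared 0 line(s) (total 0); column heights now [0 2 3 2 2 0 0], max=3
Drop 3: T rot0 at col 3 lands with bottom-row=2; cleared 0 line(s) (total 0); column heights now [0 2 3 3 4 3 0], max=4
Drop 4: Z rot0 at col 1 lands with bottom-row=3; cleared 0 line(s) (total 0); column heights now [0 5 5 4 4 3 0], max=5
Test piece I rot1 at col 3 (width 1): heights before test = [0 5 5 4 4 3 0]; fits = True

Answer: yes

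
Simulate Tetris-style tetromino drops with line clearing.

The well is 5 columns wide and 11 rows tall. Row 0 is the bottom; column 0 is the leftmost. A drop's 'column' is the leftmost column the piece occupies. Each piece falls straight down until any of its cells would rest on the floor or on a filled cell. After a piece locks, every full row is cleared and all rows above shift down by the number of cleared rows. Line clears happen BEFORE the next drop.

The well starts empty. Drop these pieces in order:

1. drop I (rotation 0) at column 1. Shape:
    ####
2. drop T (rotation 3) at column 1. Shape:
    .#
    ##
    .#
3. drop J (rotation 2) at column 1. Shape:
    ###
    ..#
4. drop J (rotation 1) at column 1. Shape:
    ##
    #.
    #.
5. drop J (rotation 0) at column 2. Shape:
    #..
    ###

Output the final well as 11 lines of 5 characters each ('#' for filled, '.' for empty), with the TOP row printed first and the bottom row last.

Drop 1: I rot0 at col 1 lands with bottom-row=0; cleared 0 line(s) (total 0); column heights now [0 1 1 1 1], max=1
Drop 2: T rot3 at col 1 lands with bottom-row=1; cleared 0 line(s) (total 0); column heights now [0 3 4 1 1], max=4
Drop 3: J rot2 at col 1 lands with bottom-row=3; cleared 0 line(s) (total 0); column heights now [0 5 5 5 1], max=5
Drop 4: J rot1 at col 1 lands with bottom-row=5; cleared 0 line(s) (total 0); column heights now [0 8 8 5 1], max=8
Drop 5: J rot0 at col 2 lands with bottom-row=8; cleared 0 line(s) (total 0); column heights now [0 8 10 9 9], max=10

Answer: .....
..#..
..###
.##..
.#...
.#...
.###.
..##.
.##..
..#..
.####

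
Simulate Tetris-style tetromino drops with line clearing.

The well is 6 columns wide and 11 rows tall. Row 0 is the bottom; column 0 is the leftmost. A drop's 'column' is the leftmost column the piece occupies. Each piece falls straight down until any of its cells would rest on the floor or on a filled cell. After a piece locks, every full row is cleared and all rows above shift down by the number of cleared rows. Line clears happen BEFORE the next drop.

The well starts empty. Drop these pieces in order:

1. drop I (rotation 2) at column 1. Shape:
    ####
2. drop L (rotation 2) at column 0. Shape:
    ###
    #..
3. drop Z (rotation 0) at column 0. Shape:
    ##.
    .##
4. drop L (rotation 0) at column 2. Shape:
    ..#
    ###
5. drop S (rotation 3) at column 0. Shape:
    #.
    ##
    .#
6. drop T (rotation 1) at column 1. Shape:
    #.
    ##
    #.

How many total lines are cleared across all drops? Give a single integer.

Answer: 0

Derivation:
Drop 1: I rot2 at col 1 lands with bottom-row=0; cleared 0 line(s) (total 0); column heights now [0 1 1 1 1 0], max=1
Drop 2: L rot2 at col 0 lands with bottom-row=0; cleared 0 line(s) (total 0); column heights now [2 2 2 1 1 0], max=2
Drop 3: Z rot0 at col 0 lands with bottom-row=2; cleared 0 line(s) (total 0); column heights now [4 4 3 1 1 0], max=4
Drop 4: L rot0 at col 2 lands with bottom-row=3; cleared 0 line(s) (total 0); column heights now [4 4 4 4 5 0], max=5
Drop 5: S rot3 at col 0 lands with bottom-row=4; cleared 0 line(s) (total 0); column heights now [7 6 4 4 5 0], max=7
Drop 6: T rot1 at col 1 lands with bottom-row=6; cleared 0 line(s) (total 0); column heights now [7 9 8 4 5 0], max=9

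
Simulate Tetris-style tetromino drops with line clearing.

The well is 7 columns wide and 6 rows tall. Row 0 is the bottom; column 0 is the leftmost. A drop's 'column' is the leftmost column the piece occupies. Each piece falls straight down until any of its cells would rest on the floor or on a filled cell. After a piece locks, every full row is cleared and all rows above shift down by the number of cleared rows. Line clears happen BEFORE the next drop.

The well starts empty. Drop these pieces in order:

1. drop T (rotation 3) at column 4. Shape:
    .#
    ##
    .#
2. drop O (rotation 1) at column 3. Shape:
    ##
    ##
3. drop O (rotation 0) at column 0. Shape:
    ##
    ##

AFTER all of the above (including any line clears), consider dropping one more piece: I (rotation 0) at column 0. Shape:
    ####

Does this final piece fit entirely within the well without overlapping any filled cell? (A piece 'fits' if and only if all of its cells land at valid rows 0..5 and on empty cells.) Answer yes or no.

Drop 1: T rot3 at col 4 lands with bottom-row=0; cleared 0 line(s) (total 0); column heights now [0 0 0 0 2 3 0], max=3
Drop 2: O rot1 at col 3 lands with bottom-row=2; cleared 0 line(s) (total 0); column heights now [0 0 0 4 4 3 0], max=4
Drop 3: O rot0 at col 0 lands with bottom-row=0; cleared 0 line(s) (total 0); column heights now [2 2 0 4 4 3 0], max=4
Test piece I rot0 at col 0 (width 4): heights before test = [2 2 0 4 4 3 0]; fits = True

Answer: yes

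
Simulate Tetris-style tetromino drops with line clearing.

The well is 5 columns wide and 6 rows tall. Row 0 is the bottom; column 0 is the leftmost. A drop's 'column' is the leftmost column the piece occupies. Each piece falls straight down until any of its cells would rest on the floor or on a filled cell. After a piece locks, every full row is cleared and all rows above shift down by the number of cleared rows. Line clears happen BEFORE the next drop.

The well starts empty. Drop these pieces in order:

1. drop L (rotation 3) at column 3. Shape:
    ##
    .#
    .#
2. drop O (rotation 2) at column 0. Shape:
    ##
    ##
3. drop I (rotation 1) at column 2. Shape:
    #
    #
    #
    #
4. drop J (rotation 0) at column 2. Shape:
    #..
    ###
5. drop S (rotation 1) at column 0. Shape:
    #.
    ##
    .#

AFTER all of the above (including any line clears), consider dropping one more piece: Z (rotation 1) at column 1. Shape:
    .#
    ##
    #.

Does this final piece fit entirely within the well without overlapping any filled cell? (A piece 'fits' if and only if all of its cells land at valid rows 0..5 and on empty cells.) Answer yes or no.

Drop 1: L rot3 at col 3 lands with bottom-row=0; cleared 0 line(s) (total 0); column heights now [0 0 0 3 3], max=3
Drop 2: O rot2 at col 0 lands with bottom-row=0; cleared 0 line(s) (total 0); column heights now [2 2 0 3 3], max=3
Drop 3: I rot1 at col 2 lands with bottom-row=0; cleared 0 line(s) (total 0); column heights now [2 2 4 3 3], max=4
Drop 4: J rot0 at col 2 lands with bottom-row=4; cleared 0 line(s) (total 0); column heights now [2 2 6 5 5], max=6
Drop 5: S rot1 at col 0 lands with bottom-row=2; cleared 0 line(s) (total 0); column heights now [5 4 6 5 5], max=6
Test piece Z rot1 at col 1 (width 2): heights before test = [5 4 6 5 5]; fits = False

Answer: no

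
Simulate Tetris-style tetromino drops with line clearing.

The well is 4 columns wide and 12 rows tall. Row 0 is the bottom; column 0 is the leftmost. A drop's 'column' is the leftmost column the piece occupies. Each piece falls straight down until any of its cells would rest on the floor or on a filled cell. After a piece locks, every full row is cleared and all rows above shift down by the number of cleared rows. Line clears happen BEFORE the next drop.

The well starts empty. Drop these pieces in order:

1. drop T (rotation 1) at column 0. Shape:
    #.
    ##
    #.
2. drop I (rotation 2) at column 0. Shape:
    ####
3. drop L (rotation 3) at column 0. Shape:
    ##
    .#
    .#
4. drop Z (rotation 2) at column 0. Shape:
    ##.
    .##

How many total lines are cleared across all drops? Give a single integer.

Answer: 1

Derivation:
Drop 1: T rot1 at col 0 lands with bottom-row=0; cleared 0 line(s) (total 0); column heights now [3 2 0 0], max=3
Drop 2: I rot2 at col 0 lands with bottom-row=3; cleared 1 line(s) (total 1); column heights now [3 2 0 0], max=3
Drop 3: L rot3 at col 0 lands with bottom-row=2; cleared 0 line(s) (total 1); column heights now [5 5 0 0], max=5
Drop 4: Z rot2 at col 0 lands with bottom-row=5; cleared 0 line(s) (total 1); column heights now [7 7 6 0], max=7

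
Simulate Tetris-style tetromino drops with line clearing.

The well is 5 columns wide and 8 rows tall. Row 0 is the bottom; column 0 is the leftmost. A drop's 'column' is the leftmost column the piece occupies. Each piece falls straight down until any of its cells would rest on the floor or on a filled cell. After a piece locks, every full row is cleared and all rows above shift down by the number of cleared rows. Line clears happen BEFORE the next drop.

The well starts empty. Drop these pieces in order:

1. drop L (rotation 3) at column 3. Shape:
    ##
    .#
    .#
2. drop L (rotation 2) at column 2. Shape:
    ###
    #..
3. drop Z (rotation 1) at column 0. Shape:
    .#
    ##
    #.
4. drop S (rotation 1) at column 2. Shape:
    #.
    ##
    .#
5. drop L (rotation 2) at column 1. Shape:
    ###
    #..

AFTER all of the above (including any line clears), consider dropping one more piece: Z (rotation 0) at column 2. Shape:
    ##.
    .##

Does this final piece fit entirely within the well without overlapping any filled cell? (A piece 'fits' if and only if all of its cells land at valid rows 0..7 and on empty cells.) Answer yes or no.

Drop 1: L rot3 at col 3 lands with bottom-row=0; cleared 0 line(s) (total 0); column heights now [0 0 0 3 3], max=3
Drop 2: L rot2 at col 2 lands with bottom-row=2; cleared 0 line(s) (total 0); column heights now [0 0 4 4 4], max=4
Drop 3: Z rot1 at col 0 lands with bottom-row=0; cleared 0 line(s) (total 0); column heights now [2 3 4 4 4], max=4
Drop 4: S rot1 at col 2 lands with bottom-row=4; cleared 0 line(s) (total 0); column heights now [2 3 7 6 4], max=7
Drop 5: L rot2 at col 1 lands with bottom-row=6; cleared 0 line(s) (total 0); column heights now [2 8 8 8 4], max=8
Test piece Z rot0 at col 2 (width 3): heights before test = [2 8 8 8 4]; fits = False

Answer: no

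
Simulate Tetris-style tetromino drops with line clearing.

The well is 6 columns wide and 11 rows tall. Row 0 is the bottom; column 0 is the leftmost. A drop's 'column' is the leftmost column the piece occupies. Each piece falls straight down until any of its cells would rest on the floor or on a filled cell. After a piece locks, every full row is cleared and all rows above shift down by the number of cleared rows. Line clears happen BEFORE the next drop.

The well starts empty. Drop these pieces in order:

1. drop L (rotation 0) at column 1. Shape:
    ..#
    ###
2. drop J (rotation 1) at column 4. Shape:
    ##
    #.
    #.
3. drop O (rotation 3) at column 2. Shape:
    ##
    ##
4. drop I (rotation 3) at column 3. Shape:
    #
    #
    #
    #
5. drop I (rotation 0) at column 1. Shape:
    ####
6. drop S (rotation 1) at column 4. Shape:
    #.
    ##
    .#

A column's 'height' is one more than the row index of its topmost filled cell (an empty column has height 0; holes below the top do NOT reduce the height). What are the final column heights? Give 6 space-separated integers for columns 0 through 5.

Drop 1: L rot0 at col 1 lands with bottom-row=0; cleared 0 line(s) (total 0); column heights now [0 1 1 2 0 0], max=2
Drop 2: J rot1 at col 4 lands with bottom-row=0; cleared 0 line(s) (total 0); column heights now [0 1 1 2 3 3], max=3
Drop 3: O rot3 at col 2 lands with bottom-row=2; cleared 0 line(s) (total 0); column heights now [0 1 4 4 3 3], max=4
Drop 4: I rot3 at col 3 lands with bottom-row=4; cleared 0 line(s) (total 0); column heights now [0 1 4 8 3 3], max=8
Drop 5: I rot0 at col 1 lands with bottom-row=8; cleared 0 line(s) (total 0); column heights now [0 9 9 9 9 3], max=9
Drop 6: S rot1 at col 4 lands with bottom-row=8; cleared 0 line(s) (total 0); column heights now [0 9 9 9 11 10], max=11

Answer: 0 9 9 9 11 10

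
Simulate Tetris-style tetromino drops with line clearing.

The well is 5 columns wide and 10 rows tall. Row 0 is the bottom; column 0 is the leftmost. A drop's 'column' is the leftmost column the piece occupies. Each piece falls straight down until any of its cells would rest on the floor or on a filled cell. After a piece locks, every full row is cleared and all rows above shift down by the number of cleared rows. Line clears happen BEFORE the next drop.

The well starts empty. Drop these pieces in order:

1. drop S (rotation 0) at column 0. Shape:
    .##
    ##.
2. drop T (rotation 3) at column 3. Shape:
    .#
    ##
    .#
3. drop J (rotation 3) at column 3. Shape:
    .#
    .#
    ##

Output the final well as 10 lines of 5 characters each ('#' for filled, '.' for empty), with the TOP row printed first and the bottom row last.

Drop 1: S rot0 at col 0 lands with bottom-row=0; cleared 0 line(s) (total 0); column heights now [1 2 2 0 0], max=2
Drop 2: T rot3 at col 3 lands with bottom-row=0; cleared 0 line(s) (total 0); column heights now [1 2 2 2 3], max=3
Drop 3: J rot3 at col 3 lands with bottom-row=3; cleared 0 line(s) (total 0); column heights now [1 2 2 4 6], max=6

Answer: .....
.....
.....
.....
....#
....#
...##
....#
.####
##..#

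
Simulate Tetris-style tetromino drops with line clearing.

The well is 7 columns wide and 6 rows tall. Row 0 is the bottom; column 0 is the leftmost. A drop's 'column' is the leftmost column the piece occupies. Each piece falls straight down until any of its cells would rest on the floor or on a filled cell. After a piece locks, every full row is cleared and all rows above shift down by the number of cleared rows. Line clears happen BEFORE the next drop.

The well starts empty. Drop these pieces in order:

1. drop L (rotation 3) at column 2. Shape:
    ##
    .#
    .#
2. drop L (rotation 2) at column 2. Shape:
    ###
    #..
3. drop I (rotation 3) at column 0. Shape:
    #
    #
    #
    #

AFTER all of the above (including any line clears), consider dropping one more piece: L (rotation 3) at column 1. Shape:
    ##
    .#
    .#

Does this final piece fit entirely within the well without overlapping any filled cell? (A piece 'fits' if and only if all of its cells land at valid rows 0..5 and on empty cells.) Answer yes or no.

Drop 1: L rot3 at col 2 lands with bottom-row=0; cleared 0 line(s) (total 0); column heights now [0 0 3 3 0 0 0], max=3
Drop 2: L rot2 at col 2 lands with bottom-row=3; cleared 0 line(s) (total 0); column heights now [0 0 5 5 5 0 0], max=5
Drop 3: I rot3 at col 0 lands with bottom-row=0; cleared 0 line(s) (total 0); column heights now [4 0 5 5 5 0 0], max=5
Test piece L rot3 at col 1 (width 2): heights before test = [4 0 5 5 5 0 0]; fits = False

Answer: no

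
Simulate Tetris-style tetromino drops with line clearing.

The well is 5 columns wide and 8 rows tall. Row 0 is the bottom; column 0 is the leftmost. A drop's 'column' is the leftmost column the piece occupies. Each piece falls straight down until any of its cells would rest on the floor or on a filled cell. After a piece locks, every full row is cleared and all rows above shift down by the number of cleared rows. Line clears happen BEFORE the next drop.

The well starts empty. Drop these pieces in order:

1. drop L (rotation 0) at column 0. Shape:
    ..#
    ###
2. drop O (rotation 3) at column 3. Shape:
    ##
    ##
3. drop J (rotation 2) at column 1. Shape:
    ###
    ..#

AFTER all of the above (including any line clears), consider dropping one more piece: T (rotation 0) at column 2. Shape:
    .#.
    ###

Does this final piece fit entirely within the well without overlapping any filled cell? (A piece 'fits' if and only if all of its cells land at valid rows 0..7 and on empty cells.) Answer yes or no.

Drop 1: L rot0 at col 0 lands with bottom-row=0; cleared 0 line(s) (total 0); column heights now [1 1 2 0 0], max=2
Drop 2: O rot3 at col 3 lands with bottom-row=0; cleared 1 line(s) (total 1); column heights now [0 0 1 1 1], max=1
Drop 3: J rot2 at col 1 lands with bottom-row=1; cleared 0 line(s) (total 1); column heights now [0 3 3 3 1], max=3
Test piece T rot0 at col 2 (width 3): heights before test = [0 3 3 3 1]; fits = True

Answer: yes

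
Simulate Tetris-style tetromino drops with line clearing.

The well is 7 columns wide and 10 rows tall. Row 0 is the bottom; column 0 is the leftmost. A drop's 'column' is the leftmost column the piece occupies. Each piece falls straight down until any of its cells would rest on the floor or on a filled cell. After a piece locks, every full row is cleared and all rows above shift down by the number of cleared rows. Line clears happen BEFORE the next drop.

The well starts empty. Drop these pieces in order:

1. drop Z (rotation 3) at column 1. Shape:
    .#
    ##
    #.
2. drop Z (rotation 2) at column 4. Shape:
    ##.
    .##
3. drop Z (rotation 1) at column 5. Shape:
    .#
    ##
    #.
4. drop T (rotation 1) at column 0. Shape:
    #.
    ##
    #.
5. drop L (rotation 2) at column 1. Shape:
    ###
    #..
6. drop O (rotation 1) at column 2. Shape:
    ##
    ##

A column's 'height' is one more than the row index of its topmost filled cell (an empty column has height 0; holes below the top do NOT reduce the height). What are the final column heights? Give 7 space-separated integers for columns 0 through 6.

Answer: 4 5 7 7 2 4 5

Derivation:
Drop 1: Z rot3 at col 1 lands with bottom-row=0; cleared 0 line(s) (total 0); column heights now [0 2 3 0 0 0 0], max=3
Drop 2: Z rot2 at col 4 lands with bottom-row=0; cleared 0 line(s) (total 0); column heights now [0 2 3 0 2 2 1], max=3
Drop 3: Z rot1 at col 5 lands with bottom-row=2; cleared 0 line(s) (total 0); column heights now [0 2 3 0 2 4 5], max=5
Drop 4: T rot1 at col 0 lands with bottom-row=1; cleared 0 line(s) (total 0); column heights now [4 3 3 0 2 4 5], max=5
Drop 5: L rot2 at col 1 lands with bottom-row=3; cleared 0 line(s) (total 0); column heights now [4 5 5 5 2 4 5], max=5
Drop 6: O rot1 at col 2 lands with bottom-row=5; cleared 0 line(s) (total 0); column heights now [4 5 7 7 2 4 5], max=7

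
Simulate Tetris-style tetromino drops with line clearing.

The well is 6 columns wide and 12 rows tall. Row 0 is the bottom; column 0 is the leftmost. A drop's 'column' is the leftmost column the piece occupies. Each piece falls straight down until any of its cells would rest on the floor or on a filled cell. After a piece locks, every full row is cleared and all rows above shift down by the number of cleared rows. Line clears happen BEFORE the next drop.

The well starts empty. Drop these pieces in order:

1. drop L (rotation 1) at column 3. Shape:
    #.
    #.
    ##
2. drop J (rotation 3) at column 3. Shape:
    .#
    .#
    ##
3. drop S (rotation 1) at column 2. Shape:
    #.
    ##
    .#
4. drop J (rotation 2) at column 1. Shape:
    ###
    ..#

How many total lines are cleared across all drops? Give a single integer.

Drop 1: L rot1 at col 3 lands with bottom-row=0; cleared 0 line(s) (total 0); column heights now [0 0 0 3 1 0], max=3
Drop 2: J rot3 at col 3 lands with bottom-row=3; cleared 0 line(s) (total 0); column heights now [0 0 0 4 6 0], max=6
Drop 3: S rot1 at col 2 lands with bottom-row=4; cleared 0 line(s) (total 0); column heights now [0 0 7 6 6 0], max=7
Drop 4: J rot2 at col 1 lands with bottom-row=6; cleared 0 line(s) (total 0); column heights now [0 8 8 8 6 0], max=8

Answer: 0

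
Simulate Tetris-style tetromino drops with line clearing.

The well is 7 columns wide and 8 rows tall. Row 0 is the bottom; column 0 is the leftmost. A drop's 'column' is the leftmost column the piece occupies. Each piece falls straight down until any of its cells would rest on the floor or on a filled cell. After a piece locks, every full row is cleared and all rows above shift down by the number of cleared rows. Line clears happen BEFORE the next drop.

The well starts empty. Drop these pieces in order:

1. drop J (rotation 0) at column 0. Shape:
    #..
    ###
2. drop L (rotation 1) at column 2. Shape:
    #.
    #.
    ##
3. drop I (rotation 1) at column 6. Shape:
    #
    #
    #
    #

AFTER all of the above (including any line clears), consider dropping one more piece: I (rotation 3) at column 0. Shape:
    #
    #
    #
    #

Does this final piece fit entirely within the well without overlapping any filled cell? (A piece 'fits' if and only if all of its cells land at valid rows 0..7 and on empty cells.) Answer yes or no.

Drop 1: J rot0 at col 0 lands with bottom-row=0; cleared 0 line(s) (total 0); column heights now [2 1 1 0 0 0 0], max=2
Drop 2: L rot1 at col 2 lands with bottom-row=1; cleared 0 line(s) (total 0); column heights now [2 1 4 2 0 0 0], max=4
Drop 3: I rot1 at col 6 lands with bottom-row=0; cleared 0 line(s) (total 0); column heights now [2 1 4 2 0 0 4], max=4
Test piece I rot3 at col 0 (width 1): heights before test = [2 1 4 2 0 0 4]; fits = True

Answer: yes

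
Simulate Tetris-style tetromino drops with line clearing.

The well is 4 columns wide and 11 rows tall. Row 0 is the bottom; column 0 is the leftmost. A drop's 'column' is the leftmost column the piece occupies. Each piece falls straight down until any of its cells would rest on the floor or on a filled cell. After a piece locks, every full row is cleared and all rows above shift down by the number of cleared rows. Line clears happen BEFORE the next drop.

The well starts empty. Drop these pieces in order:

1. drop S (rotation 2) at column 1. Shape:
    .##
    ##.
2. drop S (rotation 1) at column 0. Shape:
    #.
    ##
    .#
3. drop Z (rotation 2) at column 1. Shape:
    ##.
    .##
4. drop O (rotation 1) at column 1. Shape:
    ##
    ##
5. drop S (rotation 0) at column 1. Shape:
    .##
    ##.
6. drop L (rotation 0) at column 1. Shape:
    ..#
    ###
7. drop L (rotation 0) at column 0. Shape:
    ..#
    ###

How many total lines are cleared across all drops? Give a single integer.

Drop 1: S rot2 at col 1 lands with bottom-row=0; cleared 0 line(s) (total 0); column heights now [0 1 2 2], max=2
Drop 2: S rot1 at col 0 lands with bottom-row=1; cleared 0 line(s) (total 0); column heights now [4 3 2 2], max=4
Drop 3: Z rot2 at col 1 lands with bottom-row=2; cleared 1 line(s) (total 1); column heights now [3 3 3 2], max=3
Drop 4: O rot1 at col 1 lands with bottom-row=3; cleared 0 line(s) (total 1); column heights now [3 5 5 2], max=5
Drop 5: S rot0 at col 1 lands with bottom-row=5; cleared 0 line(s) (total 1); column heights now [3 6 7 7], max=7
Drop 6: L rot0 at col 1 lands with bottom-row=7; cleared 0 line(s) (total 1); column heights now [3 8 8 9], max=9
Drop 7: L rot0 at col 0 lands with bottom-row=8; cleared 1 line(s) (total 2); column heights now [3 8 9 8], max=9

Answer: 2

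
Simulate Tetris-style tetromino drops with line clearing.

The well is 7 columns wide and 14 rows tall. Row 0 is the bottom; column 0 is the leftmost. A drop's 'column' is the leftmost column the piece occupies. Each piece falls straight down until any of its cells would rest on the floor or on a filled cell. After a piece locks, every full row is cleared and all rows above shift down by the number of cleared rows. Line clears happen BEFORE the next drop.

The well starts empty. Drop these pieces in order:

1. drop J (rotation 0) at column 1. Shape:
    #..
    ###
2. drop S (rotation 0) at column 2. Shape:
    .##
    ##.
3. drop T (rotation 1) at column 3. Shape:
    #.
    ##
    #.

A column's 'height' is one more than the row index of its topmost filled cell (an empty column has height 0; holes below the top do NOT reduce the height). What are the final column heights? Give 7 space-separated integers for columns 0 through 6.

Answer: 0 2 2 6 5 0 0

Derivation:
Drop 1: J rot0 at col 1 lands with bottom-row=0; cleared 0 line(s) (total 0); column heights now [0 2 1 1 0 0 0], max=2
Drop 2: S rot0 at col 2 lands with bottom-row=1; cleared 0 line(s) (total 0); column heights now [0 2 2 3 3 0 0], max=3
Drop 3: T rot1 at col 3 lands with bottom-row=3; cleared 0 line(s) (total 0); column heights now [0 2 2 6 5 0 0], max=6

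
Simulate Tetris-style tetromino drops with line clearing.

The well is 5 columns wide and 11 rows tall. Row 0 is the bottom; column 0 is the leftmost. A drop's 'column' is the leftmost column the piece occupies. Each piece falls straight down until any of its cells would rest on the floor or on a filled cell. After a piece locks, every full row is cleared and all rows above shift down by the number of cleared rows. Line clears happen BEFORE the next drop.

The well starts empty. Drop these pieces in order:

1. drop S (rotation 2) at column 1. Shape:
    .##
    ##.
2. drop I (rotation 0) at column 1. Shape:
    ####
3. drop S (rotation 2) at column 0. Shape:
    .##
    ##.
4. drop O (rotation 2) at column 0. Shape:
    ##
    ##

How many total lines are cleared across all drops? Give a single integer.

Answer: 0

Derivation:
Drop 1: S rot2 at col 1 lands with bottom-row=0; cleared 0 line(s) (total 0); column heights now [0 1 2 2 0], max=2
Drop 2: I rot0 at col 1 lands with bottom-row=2; cleared 0 line(s) (total 0); column heights now [0 3 3 3 3], max=3
Drop 3: S rot2 at col 0 lands with bottom-row=3; cleared 0 line(s) (total 0); column heights now [4 5 5 3 3], max=5
Drop 4: O rot2 at col 0 lands with bottom-row=5; cleared 0 line(s) (total 0); column heights now [7 7 5 3 3], max=7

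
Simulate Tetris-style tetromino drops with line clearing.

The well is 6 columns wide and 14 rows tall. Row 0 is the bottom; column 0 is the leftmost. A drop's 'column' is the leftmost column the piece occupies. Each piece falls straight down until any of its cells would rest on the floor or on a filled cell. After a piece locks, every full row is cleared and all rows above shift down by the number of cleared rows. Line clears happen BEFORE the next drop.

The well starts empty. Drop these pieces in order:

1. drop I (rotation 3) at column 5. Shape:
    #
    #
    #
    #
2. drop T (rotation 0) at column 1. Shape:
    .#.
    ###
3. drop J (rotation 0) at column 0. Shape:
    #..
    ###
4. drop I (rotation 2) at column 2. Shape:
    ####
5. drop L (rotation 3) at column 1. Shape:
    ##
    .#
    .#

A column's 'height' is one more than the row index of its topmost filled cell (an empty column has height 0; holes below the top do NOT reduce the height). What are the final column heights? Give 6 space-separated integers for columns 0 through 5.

Drop 1: I rot3 at col 5 lands with bottom-row=0; cleared 0 line(s) (total 0); column heights now [0 0 0 0 0 4], max=4
Drop 2: T rot0 at col 1 lands with bottom-row=0; cleared 0 line(s) (total 0); column heights now [0 1 2 1 0 4], max=4
Drop 3: J rot0 at col 0 lands with bottom-row=2; cleared 0 line(s) (total 0); column heights now [4 3 3 1 0 4], max=4
Drop 4: I rot2 at col 2 lands with bottom-row=4; cleared 0 line(s) (total 0); column heights now [4 3 5 5 5 5], max=5
Drop 5: L rot3 at col 1 lands with bottom-row=5; cleared 0 line(s) (total 0); column heights now [4 8 8 5 5 5], max=8

Answer: 4 8 8 5 5 5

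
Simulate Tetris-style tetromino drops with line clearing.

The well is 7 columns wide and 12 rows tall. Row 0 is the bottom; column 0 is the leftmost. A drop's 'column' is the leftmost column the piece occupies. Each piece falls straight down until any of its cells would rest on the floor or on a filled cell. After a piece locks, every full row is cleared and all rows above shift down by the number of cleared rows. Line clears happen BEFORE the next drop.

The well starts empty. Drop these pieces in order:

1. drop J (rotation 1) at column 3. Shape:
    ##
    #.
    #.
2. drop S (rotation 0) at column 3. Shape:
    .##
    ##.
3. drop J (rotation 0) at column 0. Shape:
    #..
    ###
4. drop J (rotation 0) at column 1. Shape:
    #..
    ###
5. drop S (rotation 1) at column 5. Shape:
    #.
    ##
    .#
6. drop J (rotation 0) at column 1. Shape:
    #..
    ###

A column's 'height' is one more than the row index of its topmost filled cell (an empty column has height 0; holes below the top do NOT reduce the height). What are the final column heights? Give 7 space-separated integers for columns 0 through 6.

Answer: 2 8 7 7 5 7 6

Derivation:
Drop 1: J rot1 at col 3 lands with bottom-row=0; cleared 0 line(s) (total 0); column heights now [0 0 0 3 3 0 0], max=3
Drop 2: S rot0 at col 3 lands with bottom-row=3; cleared 0 line(s) (total 0); column heights now [0 0 0 4 5 5 0], max=5
Drop 3: J rot0 at col 0 lands with bottom-row=0; cleared 0 line(s) (total 0); column heights now [2 1 1 4 5 5 0], max=5
Drop 4: J rot0 at col 1 lands with bottom-row=4; cleared 0 line(s) (total 0); column heights now [2 6 5 5 5 5 0], max=6
Drop 5: S rot1 at col 5 lands with bottom-row=4; cleared 0 line(s) (total 0); column heights now [2 6 5 5 5 7 6], max=7
Drop 6: J rot0 at col 1 lands with bottom-row=6; cleared 0 line(s) (total 0); column heights now [2 8 7 7 5 7 6], max=8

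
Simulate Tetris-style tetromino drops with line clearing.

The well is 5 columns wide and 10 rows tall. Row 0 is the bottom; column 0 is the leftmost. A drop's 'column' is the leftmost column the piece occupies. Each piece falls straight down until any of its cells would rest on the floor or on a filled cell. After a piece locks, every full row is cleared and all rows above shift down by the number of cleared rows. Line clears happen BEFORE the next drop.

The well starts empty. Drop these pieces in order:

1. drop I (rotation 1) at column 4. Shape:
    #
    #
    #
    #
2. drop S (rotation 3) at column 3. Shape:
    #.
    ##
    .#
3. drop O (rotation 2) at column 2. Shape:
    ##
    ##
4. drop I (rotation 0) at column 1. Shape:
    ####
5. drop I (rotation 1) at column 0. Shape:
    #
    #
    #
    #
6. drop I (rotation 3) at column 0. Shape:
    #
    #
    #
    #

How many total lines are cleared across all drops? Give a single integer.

Drop 1: I rot1 at col 4 lands with bottom-row=0; cleared 0 line(s) (total 0); column heights now [0 0 0 0 4], max=4
Drop 2: S rot3 at col 3 lands with bottom-row=4; cleared 0 line(s) (total 0); column heights now [0 0 0 7 6], max=7
Drop 3: O rot2 at col 2 lands with bottom-row=7; cleared 0 line(s) (total 0); column heights now [0 0 9 9 6], max=9
Drop 4: I rot0 at col 1 lands with bottom-row=9; cleared 0 line(s) (total 0); column heights now [0 10 10 10 10], max=10
Drop 5: I rot1 at col 0 lands with bottom-row=0; cleared 0 line(s) (total 0); column heights now [4 10 10 10 10], max=10
Drop 6: I rot3 at col 0 lands with bottom-row=4; cleared 0 line(s) (total 0); column heights now [8 10 10 10 10], max=10

Answer: 0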